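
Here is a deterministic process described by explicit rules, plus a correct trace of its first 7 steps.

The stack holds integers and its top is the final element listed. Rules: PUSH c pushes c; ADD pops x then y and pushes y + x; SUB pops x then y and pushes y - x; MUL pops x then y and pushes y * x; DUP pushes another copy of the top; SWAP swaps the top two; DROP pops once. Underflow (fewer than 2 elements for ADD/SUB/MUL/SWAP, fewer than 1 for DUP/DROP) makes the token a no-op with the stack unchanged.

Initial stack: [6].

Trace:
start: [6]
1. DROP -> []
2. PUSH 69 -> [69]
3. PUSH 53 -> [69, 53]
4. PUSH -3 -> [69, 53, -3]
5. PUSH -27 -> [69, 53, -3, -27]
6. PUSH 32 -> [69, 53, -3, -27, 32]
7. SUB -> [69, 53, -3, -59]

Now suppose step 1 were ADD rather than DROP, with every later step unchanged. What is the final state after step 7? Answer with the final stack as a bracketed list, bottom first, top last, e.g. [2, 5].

[6, 69, 53, -3, -59]

(re-executing from step 1 with the substitution; state before step 1: [6])
1. ADD -> [6]
2. PUSH 69 -> [6, 69]
3. PUSH 53 -> [6, 69, 53]
4. PUSH -3 -> [6, 69, 53, -3]
5. PUSH -27 -> [6, 69, 53, -3, -27]
6. PUSH 32 -> [6, 69, 53, -3, -27, 32]
7. SUB -> [6, 69, 53, -3, -59]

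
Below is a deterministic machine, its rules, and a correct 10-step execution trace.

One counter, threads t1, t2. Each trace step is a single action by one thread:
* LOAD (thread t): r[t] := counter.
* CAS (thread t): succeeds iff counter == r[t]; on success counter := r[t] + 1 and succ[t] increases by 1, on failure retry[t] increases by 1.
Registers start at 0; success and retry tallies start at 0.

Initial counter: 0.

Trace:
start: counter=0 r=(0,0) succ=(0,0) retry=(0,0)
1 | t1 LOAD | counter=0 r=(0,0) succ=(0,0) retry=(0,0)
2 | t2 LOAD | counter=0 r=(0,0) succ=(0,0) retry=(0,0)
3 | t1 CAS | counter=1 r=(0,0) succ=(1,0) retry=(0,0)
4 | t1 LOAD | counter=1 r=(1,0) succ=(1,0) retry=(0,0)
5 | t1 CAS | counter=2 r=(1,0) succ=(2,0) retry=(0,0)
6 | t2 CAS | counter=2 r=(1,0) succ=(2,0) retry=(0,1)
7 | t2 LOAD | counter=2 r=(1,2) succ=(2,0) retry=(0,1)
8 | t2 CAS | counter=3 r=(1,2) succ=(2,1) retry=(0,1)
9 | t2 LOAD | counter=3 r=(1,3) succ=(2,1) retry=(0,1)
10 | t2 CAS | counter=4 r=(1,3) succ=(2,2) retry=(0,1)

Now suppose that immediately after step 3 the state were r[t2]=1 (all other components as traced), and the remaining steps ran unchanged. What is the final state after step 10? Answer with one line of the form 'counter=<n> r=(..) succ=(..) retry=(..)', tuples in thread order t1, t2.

state after step 3 := counter=1 r=(0,1) succ=(1,0) retry=(0,0)
4 | t1 LOAD | counter=1 r=(1,1) succ=(1,0) retry=(0,0)
5 | t1 CAS | counter=2 r=(1,1) succ=(2,0) retry=(0,0)
6 | t2 CAS | counter=2 r=(1,1) succ=(2,0) retry=(0,1)
7 | t2 LOAD | counter=2 r=(1,2) succ=(2,0) retry=(0,1)
8 | t2 CAS | counter=3 r=(1,2) succ=(2,1) retry=(0,1)
9 | t2 LOAD | counter=3 r=(1,3) succ=(2,1) retry=(0,1)
10 | t2 CAS | counter=4 r=(1,3) succ=(2,2) retry=(0,1)

counter=4 r=(1,3) succ=(2,2) retry=(0,1)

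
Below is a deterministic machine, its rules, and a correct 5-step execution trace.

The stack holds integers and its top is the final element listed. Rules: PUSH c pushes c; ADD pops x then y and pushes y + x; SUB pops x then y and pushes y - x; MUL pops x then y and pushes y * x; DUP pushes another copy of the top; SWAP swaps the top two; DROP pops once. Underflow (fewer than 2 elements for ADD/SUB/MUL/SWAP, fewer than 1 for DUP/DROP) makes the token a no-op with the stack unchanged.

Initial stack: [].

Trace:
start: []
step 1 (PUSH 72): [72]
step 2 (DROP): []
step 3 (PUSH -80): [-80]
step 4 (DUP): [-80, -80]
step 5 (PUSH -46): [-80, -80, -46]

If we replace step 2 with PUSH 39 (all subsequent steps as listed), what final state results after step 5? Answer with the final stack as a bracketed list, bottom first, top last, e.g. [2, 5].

(re-executing from step 2 with the substitution; state before step 2: [72])
step 2 (PUSH 39): [72, 39]
step 3 (PUSH -80): [72, 39, -80]
step 4 (DUP): [72, 39, -80, -80]
step 5 (PUSH -46): [72, 39, -80, -80, -46]

[72, 39, -80, -80, -46]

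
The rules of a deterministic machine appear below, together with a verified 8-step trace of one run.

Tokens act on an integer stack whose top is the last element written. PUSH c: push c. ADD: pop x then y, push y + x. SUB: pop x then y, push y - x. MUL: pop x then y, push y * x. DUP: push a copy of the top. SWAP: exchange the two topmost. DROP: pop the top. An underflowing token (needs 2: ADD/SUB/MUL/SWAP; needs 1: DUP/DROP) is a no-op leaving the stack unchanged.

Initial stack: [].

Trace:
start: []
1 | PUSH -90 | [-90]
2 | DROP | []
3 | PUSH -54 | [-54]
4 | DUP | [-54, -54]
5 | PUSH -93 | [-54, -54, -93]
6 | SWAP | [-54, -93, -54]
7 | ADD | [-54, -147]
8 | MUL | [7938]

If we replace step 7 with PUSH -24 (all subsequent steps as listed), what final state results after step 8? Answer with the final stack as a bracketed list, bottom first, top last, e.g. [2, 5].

[-54, -93, 1296]

(re-executing from step 7 with the substitution; state before step 7: [-54, -93, -54])
7 | PUSH -24 | [-54, -93, -54, -24]
8 | MUL | [-54, -93, 1296]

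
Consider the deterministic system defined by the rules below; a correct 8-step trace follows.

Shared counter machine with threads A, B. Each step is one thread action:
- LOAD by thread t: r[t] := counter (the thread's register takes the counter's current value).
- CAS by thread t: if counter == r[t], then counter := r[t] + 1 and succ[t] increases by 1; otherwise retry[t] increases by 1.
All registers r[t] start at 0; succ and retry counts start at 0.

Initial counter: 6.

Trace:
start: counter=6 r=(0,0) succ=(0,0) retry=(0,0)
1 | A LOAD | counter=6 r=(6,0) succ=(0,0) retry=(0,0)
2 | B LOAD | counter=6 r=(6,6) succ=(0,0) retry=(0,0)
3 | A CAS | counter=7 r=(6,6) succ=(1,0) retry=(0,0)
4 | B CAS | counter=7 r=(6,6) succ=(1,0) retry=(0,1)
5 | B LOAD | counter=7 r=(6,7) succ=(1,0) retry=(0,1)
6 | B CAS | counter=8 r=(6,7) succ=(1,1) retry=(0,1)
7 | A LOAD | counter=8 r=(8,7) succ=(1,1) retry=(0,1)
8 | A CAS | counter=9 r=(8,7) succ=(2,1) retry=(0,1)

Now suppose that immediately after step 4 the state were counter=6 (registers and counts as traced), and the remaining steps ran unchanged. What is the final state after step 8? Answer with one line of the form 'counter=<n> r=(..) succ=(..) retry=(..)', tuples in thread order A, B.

counter=8 r=(7,6) succ=(2,1) retry=(0,1)

state after step 4 := counter=6 r=(6,6) succ=(1,0) retry=(0,1)
5 | B LOAD | counter=6 r=(6,6) succ=(1,0) retry=(0,1)
6 | B CAS | counter=7 r=(6,6) succ=(1,1) retry=(0,1)
7 | A LOAD | counter=7 r=(7,6) succ=(1,1) retry=(0,1)
8 | A CAS | counter=8 r=(7,6) succ=(2,1) retry=(0,1)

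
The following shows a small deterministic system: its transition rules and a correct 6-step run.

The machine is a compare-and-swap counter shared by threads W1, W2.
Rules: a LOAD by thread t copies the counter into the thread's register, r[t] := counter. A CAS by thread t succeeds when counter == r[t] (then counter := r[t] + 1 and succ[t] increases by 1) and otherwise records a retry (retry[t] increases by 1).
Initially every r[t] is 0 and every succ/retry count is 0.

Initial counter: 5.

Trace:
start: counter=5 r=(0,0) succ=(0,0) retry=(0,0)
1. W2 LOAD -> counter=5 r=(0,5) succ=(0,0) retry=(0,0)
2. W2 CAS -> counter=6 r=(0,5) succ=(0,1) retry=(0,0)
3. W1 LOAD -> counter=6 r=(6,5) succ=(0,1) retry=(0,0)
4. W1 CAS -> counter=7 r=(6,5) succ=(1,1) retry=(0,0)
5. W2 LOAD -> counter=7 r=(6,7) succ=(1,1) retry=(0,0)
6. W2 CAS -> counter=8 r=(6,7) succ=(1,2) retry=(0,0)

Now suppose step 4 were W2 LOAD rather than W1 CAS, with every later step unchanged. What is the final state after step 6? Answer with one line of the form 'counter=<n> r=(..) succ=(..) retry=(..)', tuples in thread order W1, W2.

(re-executing from step 4 with the substitution; state before step 4: counter=6 r=(6,5) succ=(0,1) retry=(0,0))
4. W2 LOAD -> counter=6 r=(6,6) succ=(0,1) retry=(0,0)
5. W2 LOAD -> counter=6 r=(6,6) succ=(0,1) retry=(0,0)
6. W2 CAS -> counter=7 r=(6,6) succ=(0,2) retry=(0,0)

counter=7 r=(6,6) succ=(0,2) retry=(0,0)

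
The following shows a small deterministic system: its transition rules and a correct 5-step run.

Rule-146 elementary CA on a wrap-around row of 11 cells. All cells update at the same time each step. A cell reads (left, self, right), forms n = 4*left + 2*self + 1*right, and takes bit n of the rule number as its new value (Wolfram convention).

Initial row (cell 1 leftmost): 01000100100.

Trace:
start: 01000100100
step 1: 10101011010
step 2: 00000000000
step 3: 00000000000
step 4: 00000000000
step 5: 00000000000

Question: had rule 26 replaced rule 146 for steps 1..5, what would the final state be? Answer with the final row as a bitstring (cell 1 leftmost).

00010101010

(re-executing steps 1..5 under rule 26; state before step 1: 01000100100)
step 1: 10101011010
step 2: 00000010000
step 3: 00000101000
step 4: 00001000100
step 5: 00010101010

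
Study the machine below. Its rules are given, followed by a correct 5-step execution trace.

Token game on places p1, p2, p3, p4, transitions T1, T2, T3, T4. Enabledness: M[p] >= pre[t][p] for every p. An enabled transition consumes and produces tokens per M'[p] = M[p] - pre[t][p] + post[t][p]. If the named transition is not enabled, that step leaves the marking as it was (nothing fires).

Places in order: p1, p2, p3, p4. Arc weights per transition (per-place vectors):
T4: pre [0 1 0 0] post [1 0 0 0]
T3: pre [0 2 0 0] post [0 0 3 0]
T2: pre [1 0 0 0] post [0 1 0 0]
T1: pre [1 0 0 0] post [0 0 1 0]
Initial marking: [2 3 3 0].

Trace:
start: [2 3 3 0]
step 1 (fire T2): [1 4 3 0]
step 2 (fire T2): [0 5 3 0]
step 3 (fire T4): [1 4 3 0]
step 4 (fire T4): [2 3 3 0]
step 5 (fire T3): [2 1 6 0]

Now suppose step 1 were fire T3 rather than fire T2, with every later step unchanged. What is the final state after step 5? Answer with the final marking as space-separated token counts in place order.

3 0 6 0

(re-executing from step 1 with the substitution; state before step 1: [2 3 3 0])
step 1 (fire T3): [2 1 6 0]
step 2 (fire T2): [1 2 6 0]
step 3 (fire T4): [2 1 6 0]
step 4 (fire T4): [3 0 6 0]
step 5 (fire T3): [3 0 6 0]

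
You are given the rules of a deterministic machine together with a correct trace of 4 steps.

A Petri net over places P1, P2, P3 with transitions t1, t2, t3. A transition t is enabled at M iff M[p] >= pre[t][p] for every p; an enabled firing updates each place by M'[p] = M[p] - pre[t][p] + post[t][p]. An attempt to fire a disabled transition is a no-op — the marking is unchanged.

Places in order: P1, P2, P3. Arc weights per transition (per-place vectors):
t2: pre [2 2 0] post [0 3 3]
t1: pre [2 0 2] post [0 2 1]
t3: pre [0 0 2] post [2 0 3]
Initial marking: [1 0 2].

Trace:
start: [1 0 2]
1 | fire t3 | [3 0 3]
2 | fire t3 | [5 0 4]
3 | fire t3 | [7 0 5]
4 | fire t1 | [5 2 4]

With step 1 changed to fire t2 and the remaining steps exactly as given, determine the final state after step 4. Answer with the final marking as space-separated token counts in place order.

(re-executing from step 1 with the substitution; state before step 1: [1 0 2])
1 | fire t2 | [1 0 2]
2 | fire t3 | [3 0 3]
3 | fire t3 | [5 0 4]
4 | fire t1 | [3 2 3]

3 2 3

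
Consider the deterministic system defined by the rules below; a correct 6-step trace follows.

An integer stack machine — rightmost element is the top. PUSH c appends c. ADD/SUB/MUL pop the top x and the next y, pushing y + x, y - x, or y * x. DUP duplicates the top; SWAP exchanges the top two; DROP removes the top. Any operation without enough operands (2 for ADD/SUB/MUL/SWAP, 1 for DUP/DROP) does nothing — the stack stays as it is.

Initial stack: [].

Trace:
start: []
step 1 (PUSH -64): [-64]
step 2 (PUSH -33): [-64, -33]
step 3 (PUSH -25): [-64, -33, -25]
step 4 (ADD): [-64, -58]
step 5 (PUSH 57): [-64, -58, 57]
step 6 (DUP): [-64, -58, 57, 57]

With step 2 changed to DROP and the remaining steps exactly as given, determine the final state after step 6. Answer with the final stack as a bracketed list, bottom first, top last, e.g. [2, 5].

[-25, 57, 57]

(re-executing from step 2 with the substitution; state before step 2: [-64])
step 2 (DROP): []
step 3 (PUSH -25): [-25]
step 4 (ADD): [-25]
step 5 (PUSH 57): [-25, 57]
step 6 (DUP): [-25, 57, 57]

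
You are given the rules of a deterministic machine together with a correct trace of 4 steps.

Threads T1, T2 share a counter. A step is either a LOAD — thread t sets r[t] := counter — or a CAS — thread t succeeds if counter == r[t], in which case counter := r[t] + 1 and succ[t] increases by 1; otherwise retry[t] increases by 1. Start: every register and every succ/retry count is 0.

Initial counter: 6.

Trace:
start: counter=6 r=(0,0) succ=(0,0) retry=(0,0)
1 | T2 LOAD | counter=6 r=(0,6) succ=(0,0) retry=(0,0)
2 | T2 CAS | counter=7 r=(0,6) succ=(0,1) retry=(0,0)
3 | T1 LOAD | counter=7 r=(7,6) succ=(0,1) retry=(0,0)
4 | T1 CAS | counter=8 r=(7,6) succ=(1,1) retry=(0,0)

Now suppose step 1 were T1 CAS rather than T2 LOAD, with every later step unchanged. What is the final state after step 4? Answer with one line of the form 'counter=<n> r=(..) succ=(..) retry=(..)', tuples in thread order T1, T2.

counter=7 r=(6,0) succ=(1,0) retry=(1,1)

(re-executing from step 1 with the substitution; state before step 1: counter=6 r=(0,0) succ=(0,0) retry=(0,0))
1 | T1 CAS | counter=6 r=(0,0) succ=(0,0) retry=(1,0)
2 | T2 CAS | counter=6 r=(0,0) succ=(0,0) retry=(1,1)
3 | T1 LOAD | counter=6 r=(6,0) succ=(0,0) retry=(1,1)
4 | T1 CAS | counter=7 r=(6,0) succ=(1,0) retry=(1,1)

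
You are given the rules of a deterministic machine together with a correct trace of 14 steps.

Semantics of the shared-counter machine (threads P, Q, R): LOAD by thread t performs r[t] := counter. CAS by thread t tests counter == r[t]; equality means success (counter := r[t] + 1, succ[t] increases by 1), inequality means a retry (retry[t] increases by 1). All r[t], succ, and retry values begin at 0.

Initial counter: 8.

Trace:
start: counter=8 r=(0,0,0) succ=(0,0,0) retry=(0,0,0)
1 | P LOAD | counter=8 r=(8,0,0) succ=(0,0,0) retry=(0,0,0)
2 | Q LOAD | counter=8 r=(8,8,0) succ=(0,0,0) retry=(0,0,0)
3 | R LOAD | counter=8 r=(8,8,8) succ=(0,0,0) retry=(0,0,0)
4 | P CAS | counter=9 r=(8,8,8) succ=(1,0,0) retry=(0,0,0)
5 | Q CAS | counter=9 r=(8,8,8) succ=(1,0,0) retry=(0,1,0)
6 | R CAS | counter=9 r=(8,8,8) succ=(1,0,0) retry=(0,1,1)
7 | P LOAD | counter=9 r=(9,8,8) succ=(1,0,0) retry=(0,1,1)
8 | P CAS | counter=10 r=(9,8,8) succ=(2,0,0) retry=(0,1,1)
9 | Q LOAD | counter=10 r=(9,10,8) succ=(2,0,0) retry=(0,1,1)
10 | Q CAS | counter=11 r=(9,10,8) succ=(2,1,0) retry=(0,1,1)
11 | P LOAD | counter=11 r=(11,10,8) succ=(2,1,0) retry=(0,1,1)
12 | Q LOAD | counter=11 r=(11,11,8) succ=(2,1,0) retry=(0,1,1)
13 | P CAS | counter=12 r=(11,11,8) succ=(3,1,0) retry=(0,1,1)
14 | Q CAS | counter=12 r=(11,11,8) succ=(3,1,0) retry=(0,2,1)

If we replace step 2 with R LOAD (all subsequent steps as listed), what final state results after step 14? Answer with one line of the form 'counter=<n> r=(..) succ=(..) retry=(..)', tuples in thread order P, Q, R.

counter=12 r=(11,11,8) succ=(3,1,0) retry=(0,2,1)

(re-executing from step 2 with the substitution; state before step 2: counter=8 r=(8,0,0) succ=(0,0,0) retry=(0,0,0))
2 | R LOAD | counter=8 r=(8,0,8) succ=(0,0,0) retry=(0,0,0)
3 | R LOAD | counter=8 r=(8,0,8) succ=(0,0,0) retry=(0,0,0)
4 | P CAS | counter=9 r=(8,0,8) succ=(1,0,0) retry=(0,0,0)
5 | Q CAS | counter=9 r=(8,0,8) succ=(1,0,0) retry=(0,1,0)
6 | R CAS | counter=9 r=(8,0,8) succ=(1,0,0) retry=(0,1,1)
7 | P LOAD | counter=9 r=(9,0,8) succ=(1,0,0) retry=(0,1,1)
8 | P CAS | counter=10 r=(9,0,8) succ=(2,0,0) retry=(0,1,1)
9 | Q LOAD | counter=10 r=(9,10,8) succ=(2,0,0) retry=(0,1,1)
10 | Q CAS | counter=11 r=(9,10,8) succ=(2,1,0) retry=(0,1,1)
11 | P LOAD | counter=11 r=(11,10,8) succ=(2,1,0) retry=(0,1,1)
12 | Q LOAD | counter=11 r=(11,11,8) succ=(2,1,0) retry=(0,1,1)
13 | P CAS | counter=12 r=(11,11,8) succ=(3,1,0) retry=(0,1,1)
14 | Q CAS | counter=12 r=(11,11,8) succ=(3,1,0) retry=(0,2,1)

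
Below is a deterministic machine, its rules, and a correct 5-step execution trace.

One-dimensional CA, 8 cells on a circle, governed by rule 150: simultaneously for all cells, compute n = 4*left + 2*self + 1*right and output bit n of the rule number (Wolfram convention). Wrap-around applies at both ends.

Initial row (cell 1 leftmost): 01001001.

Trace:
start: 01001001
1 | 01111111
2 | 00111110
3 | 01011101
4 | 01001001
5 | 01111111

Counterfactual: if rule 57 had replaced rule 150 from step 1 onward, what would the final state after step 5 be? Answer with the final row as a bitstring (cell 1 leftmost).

01001010

(re-executing steps 1..5 under rule 57; state before step 1: 01001001)
1 | 10100100
2 | 01010010
3 | 00101001
4 | 10010100
5 | 01001010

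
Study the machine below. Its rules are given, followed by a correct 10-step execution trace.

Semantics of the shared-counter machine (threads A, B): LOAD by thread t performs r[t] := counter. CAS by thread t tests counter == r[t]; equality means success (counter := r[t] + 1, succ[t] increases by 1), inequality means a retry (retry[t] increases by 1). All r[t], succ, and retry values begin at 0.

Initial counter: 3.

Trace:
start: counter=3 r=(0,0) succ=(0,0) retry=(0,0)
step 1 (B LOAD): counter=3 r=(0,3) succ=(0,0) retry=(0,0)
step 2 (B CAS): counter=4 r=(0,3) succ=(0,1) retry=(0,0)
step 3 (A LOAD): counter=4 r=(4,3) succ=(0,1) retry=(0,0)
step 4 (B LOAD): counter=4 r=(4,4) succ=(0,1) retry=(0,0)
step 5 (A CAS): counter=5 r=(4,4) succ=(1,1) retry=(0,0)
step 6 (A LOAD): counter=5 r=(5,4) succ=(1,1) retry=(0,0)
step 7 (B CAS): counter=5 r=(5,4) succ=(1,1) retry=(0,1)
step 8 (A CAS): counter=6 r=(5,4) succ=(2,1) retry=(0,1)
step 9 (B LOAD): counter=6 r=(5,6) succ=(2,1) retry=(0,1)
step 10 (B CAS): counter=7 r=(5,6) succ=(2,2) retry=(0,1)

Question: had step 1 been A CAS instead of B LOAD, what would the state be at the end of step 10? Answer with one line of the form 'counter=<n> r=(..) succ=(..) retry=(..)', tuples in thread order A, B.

counter=6 r=(4,5) succ=(2,1) retry=(1,2)

(re-executing from step 1 with the substitution; state before step 1: counter=3 r=(0,0) succ=(0,0) retry=(0,0))
step 1 (A CAS): counter=3 r=(0,0) succ=(0,0) retry=(1,0)
step 2 (B CAS): counter=3 r=(0,0) succ=(0,0) retry=(1,1)
step 3 (A LOAD): counter=3 r=(3,0) succ=(0,0) retry=(1,1)
step 4 (B LOAD): counter=3 r=(3,3) succ=(0,0) retry=(1,1)
step 5 (A CAS): counter=4 r=(3,3) succ=(1,0) retry=(1,1)
step 6 (A LOAD): counter=4 r=(4,3) succ=(1,0) retry=(1,1)
step 7 (B CAS): counter=4 r=(4,3) succ=(1,0) retry=(1,2)
step 8 (A CAS): counter=5 r=(4,3) succ=(2,0) retry=(1,2)
step 9 (B LOAD): counter=5 r=(4,5) succ=(2,0) retry=(1,2)
step 10 (B CAS): counter=6 r=(4,5) succ=(2,1) retry=(1,2)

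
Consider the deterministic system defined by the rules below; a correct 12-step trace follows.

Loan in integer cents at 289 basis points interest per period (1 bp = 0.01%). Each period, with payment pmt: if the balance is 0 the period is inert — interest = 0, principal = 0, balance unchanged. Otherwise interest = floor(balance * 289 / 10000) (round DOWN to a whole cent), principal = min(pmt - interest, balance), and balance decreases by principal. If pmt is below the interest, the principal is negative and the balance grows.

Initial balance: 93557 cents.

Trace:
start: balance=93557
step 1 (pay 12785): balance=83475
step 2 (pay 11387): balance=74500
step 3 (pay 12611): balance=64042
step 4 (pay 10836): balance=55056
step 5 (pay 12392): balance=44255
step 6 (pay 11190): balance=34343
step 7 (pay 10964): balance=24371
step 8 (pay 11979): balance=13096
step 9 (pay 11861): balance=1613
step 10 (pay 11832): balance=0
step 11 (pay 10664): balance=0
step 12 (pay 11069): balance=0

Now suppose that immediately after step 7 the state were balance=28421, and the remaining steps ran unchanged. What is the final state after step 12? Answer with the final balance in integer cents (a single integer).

0

state after step 7 := balance=28421
step 8 (pay 11979): balance=17263
step 9 (pay 11861): balance=5900
step 10 (pay 11832): balance=0
step 11 (pay 10664): balance=0
step 12 (pay 11069): balance=0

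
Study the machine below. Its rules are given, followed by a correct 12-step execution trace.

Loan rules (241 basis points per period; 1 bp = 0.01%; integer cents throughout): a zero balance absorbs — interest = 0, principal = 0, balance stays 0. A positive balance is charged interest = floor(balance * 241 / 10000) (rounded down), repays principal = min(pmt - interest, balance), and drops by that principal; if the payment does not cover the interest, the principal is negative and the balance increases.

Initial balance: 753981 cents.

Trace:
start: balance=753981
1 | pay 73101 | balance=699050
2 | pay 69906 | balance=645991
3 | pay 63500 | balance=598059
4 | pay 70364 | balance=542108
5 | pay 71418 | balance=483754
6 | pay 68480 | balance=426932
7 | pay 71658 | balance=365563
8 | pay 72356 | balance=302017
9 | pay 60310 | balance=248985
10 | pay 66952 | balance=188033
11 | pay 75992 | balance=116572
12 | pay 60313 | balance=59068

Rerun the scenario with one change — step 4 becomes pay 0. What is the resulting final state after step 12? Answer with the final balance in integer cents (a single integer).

144198

(re-executing from step 4 with the substitution; state before step 4: balance=598059)
4 | pay 0 | balance=612472
5 | pay 71418 | balance=555814
6 | pay 68480 | balance=500729
7 | pay 71658 | balance=441138
8 | pay 72356 | balance=379413
9 | pay 60310 | balance=328246
10 | pay 66952 | balance=269204
11 | pay 75992 | balance=199699
12 | pay 60313 | balance=144198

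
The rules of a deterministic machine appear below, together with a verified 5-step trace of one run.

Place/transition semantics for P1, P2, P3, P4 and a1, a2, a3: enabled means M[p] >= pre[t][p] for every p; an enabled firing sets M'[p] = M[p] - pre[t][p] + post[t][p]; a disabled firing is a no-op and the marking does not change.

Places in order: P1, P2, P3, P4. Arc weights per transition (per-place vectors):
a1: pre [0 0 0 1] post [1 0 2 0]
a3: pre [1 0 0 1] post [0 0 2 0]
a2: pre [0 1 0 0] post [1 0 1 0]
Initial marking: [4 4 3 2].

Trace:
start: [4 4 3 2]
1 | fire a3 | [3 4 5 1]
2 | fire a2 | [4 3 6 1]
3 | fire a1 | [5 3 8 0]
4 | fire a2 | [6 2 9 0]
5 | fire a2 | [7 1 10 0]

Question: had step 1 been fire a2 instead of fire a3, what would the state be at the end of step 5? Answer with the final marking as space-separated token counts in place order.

9 0 9 1

(re-executing from step 1 with the substitution; state before step 1: [4 4 3 2])
1 | fire a2 | [5 3 4 2]
2 | fire a2 | [6 2 5 2]
3 | fire a1 | [7 2 7 1]
4 | fire a2 | [8 1 8 1]
5 | fire a2 | [9 0 9 1]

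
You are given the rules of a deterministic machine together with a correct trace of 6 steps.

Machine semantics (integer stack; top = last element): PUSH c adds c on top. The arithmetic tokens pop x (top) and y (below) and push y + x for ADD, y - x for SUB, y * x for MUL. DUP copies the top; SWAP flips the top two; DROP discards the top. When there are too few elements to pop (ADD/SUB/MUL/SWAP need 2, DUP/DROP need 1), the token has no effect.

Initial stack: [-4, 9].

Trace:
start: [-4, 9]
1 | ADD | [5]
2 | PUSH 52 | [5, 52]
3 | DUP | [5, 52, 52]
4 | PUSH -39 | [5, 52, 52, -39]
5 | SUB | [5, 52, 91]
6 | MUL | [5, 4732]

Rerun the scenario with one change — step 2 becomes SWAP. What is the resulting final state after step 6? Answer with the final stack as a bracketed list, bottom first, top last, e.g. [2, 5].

[220]

(re-executing from step 2 with the substitution; state before step 2: [5])
2 | SWAP | [5]
3 | DUP | [5, 5]
4 | PUSH -39 | [5, 5, -39]
5 | SUB | [5, 44]
6 | MUL | [220]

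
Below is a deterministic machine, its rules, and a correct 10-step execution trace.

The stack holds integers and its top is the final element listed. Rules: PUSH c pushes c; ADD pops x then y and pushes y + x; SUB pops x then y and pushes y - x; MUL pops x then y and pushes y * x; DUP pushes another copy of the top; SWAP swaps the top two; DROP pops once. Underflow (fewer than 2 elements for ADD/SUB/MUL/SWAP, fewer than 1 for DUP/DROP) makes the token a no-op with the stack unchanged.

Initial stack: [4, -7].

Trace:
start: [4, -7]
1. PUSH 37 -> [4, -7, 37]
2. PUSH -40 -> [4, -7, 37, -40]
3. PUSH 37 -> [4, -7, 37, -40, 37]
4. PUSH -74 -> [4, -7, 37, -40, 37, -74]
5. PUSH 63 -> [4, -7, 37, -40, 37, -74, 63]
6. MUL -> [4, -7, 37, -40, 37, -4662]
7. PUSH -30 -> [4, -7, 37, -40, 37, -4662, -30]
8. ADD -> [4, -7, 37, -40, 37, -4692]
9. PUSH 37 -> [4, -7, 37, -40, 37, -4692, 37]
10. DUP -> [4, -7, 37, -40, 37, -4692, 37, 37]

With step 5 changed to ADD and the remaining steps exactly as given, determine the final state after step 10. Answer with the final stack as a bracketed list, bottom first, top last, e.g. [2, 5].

[4, -7, 37, 1450, 37, 37]

(re-executing from step 5 with the substitution; state before step 5: [4, -7, 37, -40, 37, -74])
5. ADD -> [4, -7, 37, -40, -37]
6. MUL -> [4, -7, 37, 1480]
7. PUSH -30 -> [4, -7, 37, 1480, -30]
8. ADD -> [4, -7, 37, 1450]
9. PUSH 37 -> [4, -7, 37, 1450, 37]
10. DUP -> [4, -7, 37, 1450, 37, 37]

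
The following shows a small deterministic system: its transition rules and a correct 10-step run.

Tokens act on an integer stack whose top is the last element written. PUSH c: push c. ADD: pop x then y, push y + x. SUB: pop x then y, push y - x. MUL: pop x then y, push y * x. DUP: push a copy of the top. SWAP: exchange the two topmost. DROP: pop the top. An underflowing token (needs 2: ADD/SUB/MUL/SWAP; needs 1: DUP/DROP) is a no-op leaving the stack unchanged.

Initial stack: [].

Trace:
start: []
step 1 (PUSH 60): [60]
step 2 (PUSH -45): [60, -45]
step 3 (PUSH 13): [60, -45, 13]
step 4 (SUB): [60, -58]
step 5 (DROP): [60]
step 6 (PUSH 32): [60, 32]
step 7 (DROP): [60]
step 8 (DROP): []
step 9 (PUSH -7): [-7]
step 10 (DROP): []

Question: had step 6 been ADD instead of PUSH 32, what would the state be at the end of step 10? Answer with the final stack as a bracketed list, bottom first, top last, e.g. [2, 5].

[]

(re-executing from step 6 with the substitution; state before step 6: [60])
step 6 (ADD): [60]
step 7 (DROP): []
step 8 (DROP): []
step 9 (PUSH -7): [-7]
step 10 (DROP): []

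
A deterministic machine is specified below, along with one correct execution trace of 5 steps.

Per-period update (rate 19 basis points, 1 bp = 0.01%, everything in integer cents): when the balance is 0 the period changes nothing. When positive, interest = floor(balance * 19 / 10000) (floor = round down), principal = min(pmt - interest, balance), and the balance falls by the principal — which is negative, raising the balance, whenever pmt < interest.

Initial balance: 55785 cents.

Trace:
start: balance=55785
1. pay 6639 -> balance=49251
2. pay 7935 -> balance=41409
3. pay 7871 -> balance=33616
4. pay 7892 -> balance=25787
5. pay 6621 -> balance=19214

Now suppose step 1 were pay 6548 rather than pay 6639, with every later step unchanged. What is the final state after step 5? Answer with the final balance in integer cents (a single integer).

(re-executing from step 1 with the substitution; state before step 1: balance=55785)
1. pay 6548 -> balance=49342
2. pay 7935 -> balance=41500
3. pay 7871 -> balance=33707
4. pay 7892 -> balance=25879
5. pay 6621 -> balance=19307

19307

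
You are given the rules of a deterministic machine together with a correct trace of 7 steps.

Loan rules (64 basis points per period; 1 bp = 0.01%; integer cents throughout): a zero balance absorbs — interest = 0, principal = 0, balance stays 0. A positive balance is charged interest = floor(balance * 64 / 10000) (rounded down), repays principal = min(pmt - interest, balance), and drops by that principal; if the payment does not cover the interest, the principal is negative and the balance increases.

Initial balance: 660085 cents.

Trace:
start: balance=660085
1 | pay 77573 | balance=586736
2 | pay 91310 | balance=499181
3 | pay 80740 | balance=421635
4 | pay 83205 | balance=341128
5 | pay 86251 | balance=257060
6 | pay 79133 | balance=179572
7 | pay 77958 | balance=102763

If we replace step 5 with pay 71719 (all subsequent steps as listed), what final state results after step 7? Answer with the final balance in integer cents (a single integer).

(re-executing from step 5 with the substitution; state before step 5: balance=341128)
5 | pay 71719 | balance=271592
6 | pay 79133 | balance=194197
7 | pay 77958 | balance=117481

117481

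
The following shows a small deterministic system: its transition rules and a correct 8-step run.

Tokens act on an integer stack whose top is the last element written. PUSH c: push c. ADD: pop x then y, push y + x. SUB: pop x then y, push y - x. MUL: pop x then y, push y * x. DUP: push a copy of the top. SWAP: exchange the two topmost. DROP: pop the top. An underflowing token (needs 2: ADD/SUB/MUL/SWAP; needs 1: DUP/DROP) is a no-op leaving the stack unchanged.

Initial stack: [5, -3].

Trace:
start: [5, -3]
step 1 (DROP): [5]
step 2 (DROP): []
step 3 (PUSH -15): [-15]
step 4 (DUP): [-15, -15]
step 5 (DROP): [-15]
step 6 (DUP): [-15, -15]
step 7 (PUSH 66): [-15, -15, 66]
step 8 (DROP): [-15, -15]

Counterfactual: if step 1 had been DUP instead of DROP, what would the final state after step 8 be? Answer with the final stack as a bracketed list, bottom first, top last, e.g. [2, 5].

(re-executing from step 1 with the substitution; state before step 1: [5, -3])
step 1 (DUP): [5, -3, -3]
step 2 (DROP): [5, -3]
step 3 (PUSH -15): [5, -3, -15]
step 4 (DUP): [5, -3, -15, -15]
step 5 (DROP): [5, -3, -15]
step 6 (DUP): [5, -3, -15, -15]
step 7 (PUSH 66): [5, -3, -15, -15, 66]
step 8 (DROP): [5, -3, -15, -15]

[5, -3, -15, -15]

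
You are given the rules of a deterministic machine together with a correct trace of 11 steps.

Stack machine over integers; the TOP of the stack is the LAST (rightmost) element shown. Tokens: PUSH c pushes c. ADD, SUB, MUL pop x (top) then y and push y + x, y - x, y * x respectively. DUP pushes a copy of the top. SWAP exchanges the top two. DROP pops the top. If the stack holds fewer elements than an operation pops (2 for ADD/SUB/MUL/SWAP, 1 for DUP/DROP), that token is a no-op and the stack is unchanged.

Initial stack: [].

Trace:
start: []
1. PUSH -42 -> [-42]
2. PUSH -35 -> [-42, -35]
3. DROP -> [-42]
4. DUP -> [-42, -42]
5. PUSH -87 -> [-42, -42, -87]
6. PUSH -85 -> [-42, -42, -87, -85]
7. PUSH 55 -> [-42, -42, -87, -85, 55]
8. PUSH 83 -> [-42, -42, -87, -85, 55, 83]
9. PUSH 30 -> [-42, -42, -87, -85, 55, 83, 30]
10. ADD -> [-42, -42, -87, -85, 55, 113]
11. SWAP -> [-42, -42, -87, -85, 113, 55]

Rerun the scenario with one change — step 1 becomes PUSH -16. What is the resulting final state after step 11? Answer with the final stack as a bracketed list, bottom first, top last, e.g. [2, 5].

[-16, -16, -87, -85, 113, 55]

(re-executing from step 1 with the substitution; state before step 1: [])
1. PUSH -16 -> [-16]
2. PUSH -35 -> [-16, -35]
3. DROP -> [-16]
4. DUP -> [-16, -16]
5. PUSH -87 -> [-16, -16, -87]
6. PUSH -85 -> [-16, -16, -87, -85]
7. PUSH 55 -> [-16, -16, -87, -85, 55]
8. PUSH 83 -> [-16, -16, -87, -85, 55, 83]
9. PUSH 30 -> [-16, -16, -87, -85, 55, 83, 30]
10. ADD -> [-16, -16, -87, -85, 55, 113]
11. SWAP -> [-16, -16, -87, -85, 113, 55]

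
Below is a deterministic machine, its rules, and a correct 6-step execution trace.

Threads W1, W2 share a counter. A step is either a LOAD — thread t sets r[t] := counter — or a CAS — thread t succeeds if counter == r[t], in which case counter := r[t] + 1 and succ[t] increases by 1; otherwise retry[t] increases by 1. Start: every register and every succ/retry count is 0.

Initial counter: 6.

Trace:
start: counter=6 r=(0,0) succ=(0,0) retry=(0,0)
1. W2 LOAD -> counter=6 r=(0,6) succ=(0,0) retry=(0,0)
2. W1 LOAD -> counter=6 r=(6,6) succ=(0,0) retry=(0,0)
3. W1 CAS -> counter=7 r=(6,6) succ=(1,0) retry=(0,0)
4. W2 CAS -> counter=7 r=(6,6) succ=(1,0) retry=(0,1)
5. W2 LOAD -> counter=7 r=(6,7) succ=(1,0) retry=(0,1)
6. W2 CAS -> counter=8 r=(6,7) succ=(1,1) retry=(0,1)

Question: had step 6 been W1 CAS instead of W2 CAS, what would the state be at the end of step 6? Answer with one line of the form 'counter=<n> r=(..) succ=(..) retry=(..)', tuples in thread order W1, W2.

counter=7 r=(6,7) succ=(1,0) retry=(1,1)

(re-executing from step 6 with the substitution; state before step 6: counter=7 r=(6,7) succ=(1,0) retry=(0,1))
6. W1 CAS -> counter=7 r=(6,7) succ=(1,0) retry=(1,1)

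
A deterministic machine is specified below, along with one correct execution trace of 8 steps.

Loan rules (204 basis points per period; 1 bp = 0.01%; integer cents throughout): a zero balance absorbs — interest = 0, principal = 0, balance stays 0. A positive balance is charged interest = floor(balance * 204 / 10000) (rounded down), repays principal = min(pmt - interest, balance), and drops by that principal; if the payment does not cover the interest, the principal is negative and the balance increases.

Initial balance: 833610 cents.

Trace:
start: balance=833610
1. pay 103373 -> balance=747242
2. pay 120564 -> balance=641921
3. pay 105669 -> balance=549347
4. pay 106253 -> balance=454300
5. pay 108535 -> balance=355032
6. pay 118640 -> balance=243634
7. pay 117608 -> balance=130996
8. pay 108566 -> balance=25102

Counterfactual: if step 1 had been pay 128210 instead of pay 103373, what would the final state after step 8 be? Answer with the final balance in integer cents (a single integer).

(re-executing from step 1 with the substitution; state before step 1: balance=833610)
1. pay 128210 -> balance=722405
2. pay 120564 -> balance=616578
3. pay 105669 -> balance=523487
4. pay 106253 -> balance=427913
5. pay 108535 -> balance=328107
6. pay 118640 -> balance=216160
7. pay 117608 -> balance=102961
8. pay 108566 -> balance=0

0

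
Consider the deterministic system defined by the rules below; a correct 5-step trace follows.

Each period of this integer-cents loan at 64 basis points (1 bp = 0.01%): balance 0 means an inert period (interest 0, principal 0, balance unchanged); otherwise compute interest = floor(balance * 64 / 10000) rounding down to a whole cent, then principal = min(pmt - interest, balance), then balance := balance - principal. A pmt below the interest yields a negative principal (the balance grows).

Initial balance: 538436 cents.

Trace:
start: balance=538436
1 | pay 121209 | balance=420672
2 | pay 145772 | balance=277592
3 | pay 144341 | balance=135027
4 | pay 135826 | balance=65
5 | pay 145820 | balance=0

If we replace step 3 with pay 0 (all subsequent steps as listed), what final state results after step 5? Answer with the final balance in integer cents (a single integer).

(re-executing from step 3 with the substitution; state before step 3: balance=277592)
3 | pay 0 | balance=279368
4 | pay 135826 | balance=145329
5 | pay 145820 | balance=439

439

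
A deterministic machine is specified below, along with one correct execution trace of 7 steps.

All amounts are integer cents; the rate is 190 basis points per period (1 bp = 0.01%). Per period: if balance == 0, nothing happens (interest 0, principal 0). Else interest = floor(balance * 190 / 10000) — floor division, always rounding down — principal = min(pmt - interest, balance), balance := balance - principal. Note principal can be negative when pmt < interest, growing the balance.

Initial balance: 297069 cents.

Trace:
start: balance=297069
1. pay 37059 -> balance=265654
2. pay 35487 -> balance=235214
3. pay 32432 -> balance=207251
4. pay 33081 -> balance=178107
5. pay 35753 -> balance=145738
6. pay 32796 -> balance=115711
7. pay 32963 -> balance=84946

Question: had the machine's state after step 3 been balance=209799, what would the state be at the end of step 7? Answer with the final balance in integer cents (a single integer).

state after step 3 := balance=209799
4. pay 33081 -> balance=180704
5. pay 35753 -> balance=148384
6. pay 32796 -> balance=118407
7. pay 32963 -> balance=87693

87693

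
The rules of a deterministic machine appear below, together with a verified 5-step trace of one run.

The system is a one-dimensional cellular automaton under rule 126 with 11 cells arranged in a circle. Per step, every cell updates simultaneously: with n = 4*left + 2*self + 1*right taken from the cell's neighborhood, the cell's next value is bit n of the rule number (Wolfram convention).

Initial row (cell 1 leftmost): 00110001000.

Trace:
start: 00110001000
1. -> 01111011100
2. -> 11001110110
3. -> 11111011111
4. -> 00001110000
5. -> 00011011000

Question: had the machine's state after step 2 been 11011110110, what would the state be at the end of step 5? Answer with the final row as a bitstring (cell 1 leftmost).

state after step 2 := 11011110110
3. -> 11110011111
4. -> 00011110000
5. -> 00110011000

00110011000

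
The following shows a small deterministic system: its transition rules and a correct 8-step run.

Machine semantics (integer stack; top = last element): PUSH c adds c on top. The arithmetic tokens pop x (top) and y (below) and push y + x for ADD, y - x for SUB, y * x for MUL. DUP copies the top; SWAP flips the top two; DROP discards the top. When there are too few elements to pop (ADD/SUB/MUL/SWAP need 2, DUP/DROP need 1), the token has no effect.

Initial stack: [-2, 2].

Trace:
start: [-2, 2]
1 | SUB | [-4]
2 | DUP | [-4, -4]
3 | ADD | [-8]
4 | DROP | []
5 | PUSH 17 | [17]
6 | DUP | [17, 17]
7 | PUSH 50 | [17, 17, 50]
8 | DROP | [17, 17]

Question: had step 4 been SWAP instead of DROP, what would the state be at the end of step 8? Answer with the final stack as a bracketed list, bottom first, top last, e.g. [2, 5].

(re-executing from step 4 with the substitution; state before step 4: [-8])
4 | SWAP | [-8]
5 | PUSH 17 | [-8, 17]
6 | DUP | [-8, 17, 17]
7 | PUSH 50 | [-8, 17, 17, 50]
8 | DROP | [-8, 17, 17]

[-8, 17, 17]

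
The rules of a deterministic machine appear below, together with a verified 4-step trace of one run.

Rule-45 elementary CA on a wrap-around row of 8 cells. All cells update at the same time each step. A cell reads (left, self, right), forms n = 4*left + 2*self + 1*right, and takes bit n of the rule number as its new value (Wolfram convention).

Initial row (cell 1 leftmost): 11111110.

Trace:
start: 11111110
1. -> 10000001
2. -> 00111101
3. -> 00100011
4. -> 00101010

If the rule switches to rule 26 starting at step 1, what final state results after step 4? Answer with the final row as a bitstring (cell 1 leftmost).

01010101

(re-executing steps 1..4 under rule 26; state before step 1: 11111110)
1. -> 10000000
2. -> 01000001
3. -> 00100010
4. -> 01010101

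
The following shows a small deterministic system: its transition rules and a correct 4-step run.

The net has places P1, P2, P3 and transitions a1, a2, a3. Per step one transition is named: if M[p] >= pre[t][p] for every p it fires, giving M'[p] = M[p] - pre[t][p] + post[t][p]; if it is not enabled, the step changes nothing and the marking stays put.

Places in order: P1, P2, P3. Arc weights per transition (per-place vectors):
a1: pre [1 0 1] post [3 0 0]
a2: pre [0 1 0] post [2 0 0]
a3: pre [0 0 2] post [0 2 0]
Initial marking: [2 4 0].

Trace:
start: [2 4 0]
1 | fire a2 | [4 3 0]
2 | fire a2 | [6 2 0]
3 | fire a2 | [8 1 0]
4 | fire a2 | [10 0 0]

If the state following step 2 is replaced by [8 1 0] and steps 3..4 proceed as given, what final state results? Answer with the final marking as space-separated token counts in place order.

10 0 0

state after step 2 := [8 1 0]
3 | fire a2 | [10 0 0]
4 | fire a2 | [10 0 0]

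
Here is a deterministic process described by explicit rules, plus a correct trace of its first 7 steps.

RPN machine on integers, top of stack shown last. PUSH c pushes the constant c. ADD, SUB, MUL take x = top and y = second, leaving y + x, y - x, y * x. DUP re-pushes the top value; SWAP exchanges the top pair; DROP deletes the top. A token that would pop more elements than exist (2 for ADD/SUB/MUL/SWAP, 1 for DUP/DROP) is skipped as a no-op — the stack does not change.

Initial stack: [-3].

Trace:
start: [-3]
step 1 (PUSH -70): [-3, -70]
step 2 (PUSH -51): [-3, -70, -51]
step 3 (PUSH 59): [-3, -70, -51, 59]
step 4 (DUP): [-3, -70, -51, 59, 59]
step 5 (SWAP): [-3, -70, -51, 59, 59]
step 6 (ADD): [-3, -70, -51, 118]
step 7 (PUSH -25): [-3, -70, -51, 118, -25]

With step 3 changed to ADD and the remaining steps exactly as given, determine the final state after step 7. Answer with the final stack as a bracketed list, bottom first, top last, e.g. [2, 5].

[-3, -242, -25]

(re-executing from step 3 with the substitution; state before step 3: [-3, -70, -51])
step 3 (ADD): [-3, -121]
step 4 (DUP): [-3, -121, -121]
step 5 (SWAP): [-3, -121, -121]
step 6 (ADD): [-3, -242]
step 7 (PUSH -25): [-3, -242, -25]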